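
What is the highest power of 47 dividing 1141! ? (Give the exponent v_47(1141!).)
v_47(1141!) = 24

Legendre's formula: v_p(n!) = Σ_{k ≥ 1} ⌊n / p^k⌋. For p = 47, n = 1141, the terms are:
  ⌊1141/47^1⌋ = ⌊1141/47⌋ = 24
(the next term ⌊1141/47^2⌋ = 0, terminating the sum). Summing: v_47(1141!) = 24 = 24.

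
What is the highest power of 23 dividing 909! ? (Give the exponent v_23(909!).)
v_23(909!) = 40

Legendre's formula: v_p(n!) = Σ_{k ≥ 1} ⌊n / p^k⌋. For p = 23, n = 909, the terms are:
  ⌊909/23^1⌋ = ⌊909/23⌋ = 39
  ⌊909/23^2⌋ = ⌊909/529⌋ = 1
(the next term ⌊909/23^3⌋ = 0, terminating the sum). Summing: v_23(909!) = 39 + 1 = 40.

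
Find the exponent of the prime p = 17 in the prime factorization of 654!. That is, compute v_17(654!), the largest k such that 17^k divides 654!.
v_17(654!) = 40

Legendre's formula: v_p(n!) = Σ_{k ≥ 1} ⌊n / p^k⌋. For p = 17, n = 654, the terms are:
  ⌊654/17^1⌋ = ⌊654/17⌋ = 38
  ⌊654/17^2⌋ = ⌊654/289⌋ = 2
(the next term ⌊654/17^3⌋ = 0, terminating the sum). Summing: v_17(654!) = 38 + 2 = 40.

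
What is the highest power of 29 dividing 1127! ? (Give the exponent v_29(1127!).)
v_29(1127!) = 39

Legendre's formula: v_p(n!) = Σ_{k ≥ 1} ⌊n / p^k⌋. For p = 29, n = 1127, the terms are:
  ⌊1127/29^1⌋ = ⌊1127/29⌋ = 38
  ⌊1127/29^2⌋ = ⌊1127/841⌋ = 1
(the next term ⌊1127/29^3⌋ = 0, terminating the sum). Summing: v_29(1127!) = 38 + 1 = 39.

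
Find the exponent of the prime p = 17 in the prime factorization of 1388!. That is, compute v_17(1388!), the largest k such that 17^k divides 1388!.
v_17(1388!) = 85

Legendre's formula: v_p(n!) = Σ_{k ≥ 1} ⌊n / p^k⌋. For p = 17, n = 1388, the terms are:
  ⌊1388/17^1⌋ = ⌊1388/17⌋ = 81
  ⌊1388/17^2⌋ = ⌊1388/289⌋ = 4
(the next term ⌊1388/17^3⌋ = 0, terminating the sum). Summing: v_17(1388!) = 81 + 4 = 85.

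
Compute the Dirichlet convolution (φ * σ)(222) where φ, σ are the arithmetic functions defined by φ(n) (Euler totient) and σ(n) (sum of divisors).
(φ * σ)(222) = 1776

Divisors of 222: [1, 2, 3, 6, 37, 74, 111, 222]. For each d | 222:
  d = 1: φ(1) · σ(222/1) = 1 · 456 = 456
  d = 2: φ(2) · σ(222/2) = 1 · 152 = 152
  d = 3: φ(3) · σ(222/3) = 2 · 114 = 228
  d = 6: φ(6) · σ(222/6) = 2 · 38 = 76
  d = 37: φ(37) · σ(222/37) = 36 · 12 = 432
  d = 74: φ(74) · σ(222/74) = 36 · 4 = 144
  d = 111: φ(111) · σ(222/111) = 72 · 3 = 216
  d = 222: φ(222) · σ(222/222) = 72 · 1 = 72
Summing: (φ * σ)(222) = 456 + 152 + 228 + 76 + 432 + 144 + 216 + 72 = 1776.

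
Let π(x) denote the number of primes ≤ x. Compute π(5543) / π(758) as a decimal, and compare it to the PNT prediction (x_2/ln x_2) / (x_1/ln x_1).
π(5543)/π(758) = 732/134 ≈ 5.4627;  PNT prediction ≈ 5.6249.

π(758) = 134 and π(5543) = 732, so π(5543)/π(758) ≈ 5.4627. The PNT-predicted ratio is (5543/ln(5543)) / (758/ln(758)) ≈ 5.6249. The two agree to within a few percent, as expected.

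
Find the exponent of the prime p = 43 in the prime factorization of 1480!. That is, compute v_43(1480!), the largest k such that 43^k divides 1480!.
v_43(1480!) = 34

Legendre's formula: v_p(n!) = Σ_{k ≥ 1} ⌊n / p^k⌋. For p = 43, n = 1480, the terms are:
  ⌊1480/43^1⌋ = ⌊1480/43⌋ = 34
(the next term ⌊1480/43^2⌋ = 0, terminating the sum). Summing: v_43(1480!) = 34 = 34.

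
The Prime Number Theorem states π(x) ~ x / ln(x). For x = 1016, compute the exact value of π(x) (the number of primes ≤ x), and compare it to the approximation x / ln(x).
π(1016) = 170;  x/ln(x) ≈ 146.74;  relative error ≈ 13.68%.

Directly count primes up to 1016: π(1016) = 170. The PNT approximation gives 1016/ln(1016) ≈ 1016/6.92363 ≈ 146.74. Relative error (π(x) − x/ln(x)) / π(x) ≈ 13.68%; the approximation is known to undercount slightly (Li(x) is a better estimate).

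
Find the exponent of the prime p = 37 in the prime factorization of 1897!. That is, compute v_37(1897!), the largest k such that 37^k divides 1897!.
v_37(1897!) = 52

Legendre's formula: v_p(n!) = Σ_{k ≥ 1} ⌊n / p^k⌋. For p = 37, n = 1897, the terms are:
  ⌊1897/37^1⌋ = ⌊1897/37⌋ = 51
  ⌊1897/37^2⌋ = ⌊1897/1369⌋ = 1
(the next term ⌊1897/37^3⌋ = 0, terminating the sum). Summing: v_37(1897!) = 51 + 1 = 52.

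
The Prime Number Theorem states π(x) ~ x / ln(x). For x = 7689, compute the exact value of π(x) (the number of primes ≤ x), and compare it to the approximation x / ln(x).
π(7689) = 975;  x/ln(x) ≈ 859.34;  relative error ≈ 11.86%.

Directly count primes up to 7689: π(7689) = 975. The PNT approximation gives 7689/ln(7689) ≈ 7689/8.94755 ≈ 859.34. Relative error (π(x) − x/ln(x)) / π(x) ≈ 11.86%; the approximation is known to undercount slightly (Li(x) is a better estimate).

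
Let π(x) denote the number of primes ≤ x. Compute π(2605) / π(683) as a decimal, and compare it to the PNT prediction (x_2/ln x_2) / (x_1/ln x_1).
π(2605)/π(683) = 378/124 ≈ 3.0484;  PNT prediction ≈ 3.1649.

π(683) = 124 and π(2605) = 378, so π(2605)/π(683) ≈ 3.0484. The PNT-predicted ratio is (2605/ln(2605)) / (683/ln(683)) ≈ 3.1649. The two agree to within a few percent, as expected.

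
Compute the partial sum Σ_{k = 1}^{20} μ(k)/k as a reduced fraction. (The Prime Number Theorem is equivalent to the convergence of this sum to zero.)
Σ μ(k)/k = -81988/1616615

Values of μ(k) for 1 ≤ k ≤ 20: μ(1) = 1, μ(2) = -1, μ(3) = -1, μ(5) = -1, μ(6) = 1, μ(7) = -1, μ(10) = 1, μ(11) = -1, μ(13) = -1, μ(14) = 1, μ(15) = 1, μ(17) = -1, μ(19) = -1, with μ = 0 on non-squarefree integers. Summing μ(k)/k for k where μ(k) ≠ 0 gives -81988/1616615 ≈ -0.0507. (PNT ⟺ this sum → 0 as n → ∞.)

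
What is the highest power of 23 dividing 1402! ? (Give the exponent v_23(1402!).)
v_23(1402!) = 62

Legendre's formula: v_p(n!) = Σ_{k ≥ 1} ⌊n / p^k⌋. For p = 23, n = 1402, the terms are:
  ⌊1402/23^1⌋ = ⌊1402/23⌋ = 60
  ⌊1402/23^2⌋ = ⌊1402/529⌋ = 2
(the next term ⌊1402/23^3⌋ = 0, terminating the sum). Summing: v_23(1402!) = 60 + 2 = 62.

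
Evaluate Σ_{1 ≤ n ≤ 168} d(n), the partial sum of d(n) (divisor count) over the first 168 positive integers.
Σ_{n ≤ 168} d(n) = 894

Compute d(n) for each 1 ≤ n ≤ 168: d(1) = 1, d(2) = 2, d(3) = 2, d(4) = 3, d(5) = 2, d(6) = 4, d(7) = 2, d(8) = 4, d(9) = 3, d(10) = 4, d(11) = 2, d(12) = 6, d(13) = 2, d(14) = 4, d(15) = 4, d(16) = 5, d(17) = 2, d(18) = 6, d(19) = 2, d(20) = 6, d(21) = 4, d(22) = 4, d(23) = 2, d(24) = 8, d(25) = 3, d(26) = 4, d(27) = 4, d(28) = 6, d(29) = 2, d(30) = 8, d(31) = 2, d(32) = 6, d(33) = 4, d(34) = 4, d(35) = 4, d(36) = 9, d(37) = 2, d(38) = 4, d(39) = 4, d(40) = 8, d(41) = 2, d(42) = 8, d(43) = 2, d(44) = 6, d(45) = 6, d(46) = 4, d(47) = 2, d(48) = 10, d(49) = 3, d(50) = 6, d(51) = 4, d(52) = 6, d(53) = 2, d(54) = 8, d(55) = 4, d(56) = 8, d(57) = 4, d(58) = 4, d(59) = 2, d(60) = 12, d(61) = 2, d(62) = 4, d(63) = 6, d(64) = 7, d(65) = 4, d(66) = 8, d(67) = 2, d(68) = 6, d(69) = 4, d(70) = 8, d(71) = 2, d(72) = 12, d(73) = 2, d(74) = 4, d(75) = 6, d(76) = 6, d(77) = 4, d(78) = 8, d(79) = 2, d(80) = 10, d(81) = 5, d(82) = 4, d(83) = 2, d(84) = 12, d(85) = 4, d(86) = 4, d(87) = 4, d(88) = 8, d(89) = 2, d(90) = 12, d(91) = 4, d(92) = 6, d(93) = 4, d(94) = 4, d(95) = 4, d(96) = 12, d(97) = 2, d(98) = 6, d(99) = 6, d(100) = 9, d(101) = 2, d(102) = 8, d(103) = 2, d(104) = 8, d(105) = 8, d(106) = 4, d(107) = 2, d(108) = 12, d(109) = 2, d(110) = 8, d(111) = 4, d(112) = 10, d(113) = 2, d(114) = 8, d(115) = 4, d(116) = 6, d(117) = 6, d(118) = 4, d(119) = 4, d(120) = 16, d(121) = 3, d(122) = 4, d(123) = 4, d(124) = 6, d(125) = 4, d(126) = 12, d(127) = 2, d(128) = 8, d(129) = 4, d(130) = 8, d(131) = 2, d(132) = 12, d(133) = 4, d(134) = 4, d(135) = 8, d(136) = 8, d(137) = 2, d(138) = 8, d(139) = 2, d(140) = 12, d(141) = 4, d(142) = 4, d(143) = 4, d(144) = 15, d(145) = 4, d(146) = 4, d(147) = 6, d(148) = 6, d(149) = 2, d(150) = 12, d(151) = 2, d(152) = 8, d(153) = 6, d(154) = 8, d(155) = 4, d(156) = 12, d(157) = 2, d(158) = 4, d(159) = 4, d(160) = 12, d(161) = 4, d(162) = 10, d(163) = 2, d(164) = 6, d(165) = 8, d(166) = 4, d(167) = 2, d(168) = 16. Summing all 168 values: 894. (Dirichlet's divisor formula: Σ_{n ≤ x} d(n) = x ln(x) + (2γ − 1) x + O(√x). For x = 168, the asymptotic estimate is ≈ 886.77.)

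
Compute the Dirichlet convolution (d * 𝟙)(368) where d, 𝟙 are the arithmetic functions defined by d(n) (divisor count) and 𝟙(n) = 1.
(d * 𝟙)(368) = 45

Divisors of 368: [1, 2, 4, 8, 16, 23, 46, 92, 184, 368]. For each d | 368:
  d = 1: d(1) · 𝟙(368/1) = 1 · 1 = 1
  d = 2: d(2) · 𝟙(368/2) = 2 · 1 = 2
  d = 4: d(4) · 𝟙(368/4) = 3 · 1 = 3
  d = 8: d(8) · 𝟙(368/8) = 4 · 1 = 4
  d = 16: d(16) · 𝟙(368/16) = 5 · 1 = 5
  d = 23: d(23) · 𝟙(368/23) = 2 · 1 = 2
  d = 46: d(46) · 𝟙(368/46) = 4 · 1 = 4
  d = 92: d(92) · 𝟙(368/92) = 6 · 1 = 6
  d = 184: d(184) · 𝟙(368/184) = 8 · 1 = 8
  d = 368: d(368) · 𝟙(368/368) = 10 · 1 = 10
Summing: (d * 𝟙)(368) = 1 + 2 + 3 + 4 + 5 + 2 + 4 + 6 + 8 + 10 = 45.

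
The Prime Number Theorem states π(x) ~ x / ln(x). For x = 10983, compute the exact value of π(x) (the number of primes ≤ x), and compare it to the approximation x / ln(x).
π(10983) = 1333;  x/ln(x) ≈ 1180.45;  relative error ≈ 11.44%.

Directly count primes up to 10983: π(10983) = 1333. The PNT approximation gives 10983/ln(10983) ≈ 10983/9.30410 ≈ 1180.45. Relative error (π(x) − x/ln(x)) / π(x) ≈ 11.44%; the approximation is known to undercount slightly (Li(x) is a better estimate).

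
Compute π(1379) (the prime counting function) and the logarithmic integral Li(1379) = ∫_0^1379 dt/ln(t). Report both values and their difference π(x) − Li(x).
π(1379) = 220;  Li(1379) ≈ 231.17;  π(x) − Li(x) ≈ -11.17.

Direct count of primes ≤ 1379 gives π(1379) = 220. Numerical evaluation of the logarithmic integral gives Li(1379) ≈ 231.17. The difference π(x) − Li(x) ≈ -11.17 is typically negative for small/moderate x (Li(x) overestimates), though Littlewood's theorem shows this sign changes infinitely often.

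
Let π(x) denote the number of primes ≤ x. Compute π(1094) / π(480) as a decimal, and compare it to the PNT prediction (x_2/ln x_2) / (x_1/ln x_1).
π(1094)/π(480) = 183/92 ≈ 1.9891;  PNT prediction ≈ 2.0108.

π(480) = 92 and π(1094) = 183, so π(1094)/π(480) ≈ 1.9891. The PNT-predicted ratio is (1094/ln(1094)) / (480/ln(480)) ≈ 2.0108. The two agree to within a few percent, as expected.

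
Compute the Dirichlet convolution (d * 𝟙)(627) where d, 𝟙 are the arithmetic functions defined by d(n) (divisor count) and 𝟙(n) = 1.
(d * 𝟙)(627) = 27

Divisors of 627: [1, 3, 11, 19, 33, 57, 209, 627]. For each d | 627:
  d = 1: d(1) · 𝟙(627/1) = 1 · 1 = 1
  d = 3: d(3) · 𝟙(627/3) = 2 · 1 = 2
  d = 11: d(11) · 𝟙(627/11) = 2 · 1 = 2
  d = 19: d(19) · 𝟙(627/19) = 2 · 1 = 2
  d = 33: d(33) · 𝟙(627/33) = 4 · 1 = 4
  d = 57: d(57) · 𝟙(627/57) = 4 · 1 = 4
  d = 209: d(209) · 𝟙(627/209) = 4 · 1 = 4
  d = 627: d(627) · 𝟙(627/627) = 8 · 1 = 8
Summing: (d * 𝟙)(627) = 1 + 2 + 2 + 2 + 4 + 4 + 4 + 8 = 27.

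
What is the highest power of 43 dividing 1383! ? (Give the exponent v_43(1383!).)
v_43(1383!) = 32

Legendre's formula: v_p(n!) = Σ_{k ≥ 1} ⌊n / p^k⌋. For p = 43, n = 1383, the terms are:
  ⌊1383/43^1⌋ = ⌊1383/43⌋ = 32
(the next term ⌊1383/43^2⌋ = 0, terminating the sum). Summing: v_43(1383!) = 32 = 32.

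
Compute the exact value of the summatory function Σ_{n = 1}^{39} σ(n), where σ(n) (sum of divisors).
Σ_{n ≤ 39} σ(n) = 1252

Compute σ(n) for each 1 ≤ n ≤ 39: σ(1) = 1, σ(2) = 3, σ(3) = 4, σ(4) = 7, σ(5) = 6, σ(6) = 12, σ(7) = 8, σ(8) = 15, σ(9) = 13, σ(10) = 18, σ(11) = 12, σ(12) = 28, σ(13) = 14, σ(14) = 24, σ(15) = 24, σ(16) = 31, σ(17) = 18, σ(18) = 39, σ(19) = 20, σ(20) = 42, σ(21) = 32, σ(22) = 36, σ(23) = 24, σ(24) = 60, σ(25) = 31, σ(26) = 42, σ(27) = 40, σ(28) = 56, σ(29) = 30, σ(30) = 72, σ(31) = 32, σ(32) = 63, σ(33) = 48, σ(34) = 54, σ(35) = 48, σ(36) = 91, σ(37) = 38, σ(38) = 60, σ(39) = 56. Summing all 39 values: 1252. (Average order: Σ_{n ≤ x} σ(n) ~ (π²/12) x². For x = 39, (π²/12)·39² ≈ 1250.97.)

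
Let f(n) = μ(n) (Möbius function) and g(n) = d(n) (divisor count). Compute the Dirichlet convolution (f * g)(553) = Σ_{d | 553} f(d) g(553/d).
(μ * d)(553) = 1

Divisors of 553: [1, 7, 79, 553]. For each d | 553:
  d = 1: μ(1) · d(553/1) = 1 · 4 = 4
  d = 7: μ(7) · d(553/7) = -1 · 2 = -2
  d = 79: μ(79) · d(553/79) = -1 · 2 = -2
  d = 553: μ(553) · d(553/553) = 1 · 1 = 1
Summing: (μ * d)(553) = 4 + -2 + -2 + 1 = 1.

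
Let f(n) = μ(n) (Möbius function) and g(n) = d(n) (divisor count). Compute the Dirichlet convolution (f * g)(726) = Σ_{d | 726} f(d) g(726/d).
(μ * d)(726) = 1

Divisors of 726: [1, 2, 3, 6, 11, 22, 33, 66, 121, 242, 363, 726]. For each d | 726:
  d = 1: μ(1) · d(726/1) = 1 · 12 = 12
  d = 2: μ(2) · d(726/2) = -1 · 6 = -6
  d = 3: μ(3) · d(726/3) = -1 · 6 = -6
  d = 6: μ(6) · d(726/6) = 1 · 3 = 3
  d = 11: μ(11) · d(726/11) = -1 · 8 = -8
  d = 22: μ(22) · d(726/22) = 1 · 4 = 4
  d = 33: μ(33) · d(726/33) = 1 · 4 = 4
  d = 66: μ(66) · d(726/66) = -1 · 2 = -2
  d = 121: μ(121) · d(726/121) = 0 · 4 = 0
  d = 242: μ(242) · d(726/242) = 0 · 2 = 0
  d = 363: μ(363) · d(726/363) = 0 · 2 = 0
  d = 726: μ(726) · d(726/726) = 0 · 1 = 0
Summing: (μ * d)(726) = 12 + -6 + -6 + 3 + -8 + 4 + 4 + -2 + 0 + 0 + 0 + 0 = 1.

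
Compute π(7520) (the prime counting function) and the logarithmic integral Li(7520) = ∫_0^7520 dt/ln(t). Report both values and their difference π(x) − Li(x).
π(7520) = 952;  Li(7520) ≈ 972.82;  π(x) − Li(x) ≈ -20.82.

Direct count of primes ≤ 7520 gives π(7520) = 952. Numerical evaluation of the logarithmic integral gives Li(7520) ≈ 972.82. The difference π(x) − Li(x) ≈ -20.82 is typically negative for small/moderate x (Li(x) overestimates), though Littlewood's theorem shows this sign changes infinitely often.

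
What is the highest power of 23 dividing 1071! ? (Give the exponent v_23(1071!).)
v_23(1071!) = 48

Legendre's formula: v_p(n!) = Σ_{k ≥ 1} ⌊n / p^k⌋. For p = 23, n = 1071, the terms are:
  ⌊1071/23^1⌋ = ⌊1071/23⌋ = 46
  ⌊1071/23^2⌋ = ⌊1071/529⌋ = 2
(the next term ⌊1071/23^3⌋ = 0, terminating the sum). Summing: v_23(1071!) = 46 + 2 = 48.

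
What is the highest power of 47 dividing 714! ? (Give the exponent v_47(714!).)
v_47(714!) = 15

Legendre's formula: v_p(n!) = Σ_{k ≥ 1} ⌊n / p^k⌋. For p = 47, n = 714, the terms are:
  ⌊714/47^1⌋ = ⌊714/47⌋ = 15
(the next term ⌊714/47^2⌋ = 0, terminating the sum). Summing: v_47(714!) = 15 = 15.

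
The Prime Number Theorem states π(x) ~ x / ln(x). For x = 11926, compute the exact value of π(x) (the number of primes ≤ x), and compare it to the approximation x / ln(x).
π(11926) = 1428;  x/ln(x) ≈ 1270.55;  relative error ≈ 11.03%.

Directly count primes up to 11926: π(11926) = 1428. The PNT approximation gives 11926/ln(11926) ≈ 11926/9.38648 ≈ 1270.55. Relative error (π(x) − x/ln(x)) / π(x) ≈ 11.03%; the approximation is known to undercount slightly (Li(x) is a better estimate).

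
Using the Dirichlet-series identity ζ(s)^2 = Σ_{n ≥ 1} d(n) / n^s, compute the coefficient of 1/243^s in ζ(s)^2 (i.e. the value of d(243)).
d(243) = 6

ζ(s)^2 = (Σ 1/m^s)(Σ 1/k^s). The coefficient of 1/n^s in the product is the number of ordered pairs (m, k) with mk = n, which equals d(n). For n = 243, divisors are [1, 3, 9, 27, 81, 243], so d(243) = 6.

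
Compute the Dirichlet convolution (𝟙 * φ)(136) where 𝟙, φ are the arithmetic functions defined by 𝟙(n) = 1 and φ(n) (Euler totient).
(𝟙 * φ)(136) = 136

Divisors of 136: [1, 2, 4, 8, 17, 34, 68, 136]. For each d | 136:
  d = 1: 𝟙(1) · φ(136/1) = 1 · 64 = 64
  d = 2: 𝟙(2) · φ(136/2) = 1 · 32 = 32
  d = 4: 𝟙(4) · φ(136/4) = 1 · 16 = 16
  d = 8: 𝟙(8) · φ(136/8) = 1 · 16 = 16
  d = 17: 𝟙(17) · φ(136/17) = 1 · 4 = 4
  d = 34: 𝟙(34) · φ(136/34) = 1 · 2 = 2
  d = 68: 𝟙(68) · φ(136/68) = 1 · 1 = 1
  d = 136: 𝟙(136) · φ(136/136) = 1 · 1 = 1
Summing: (𝟙 * φ)(136) = 64 + 32 + 16 + 16 + 4 + 2 + 1 + 1 = 136.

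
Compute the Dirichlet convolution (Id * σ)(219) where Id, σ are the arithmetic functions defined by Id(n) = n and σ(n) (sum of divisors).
(Id * σ)(219) = 1029

Divisors of 219: [1, 3, 73, 219]. For each d | 219:
  d = 1: Id(1) · σ(219/1) = 1 · 296 = 296
  d = 3: Id(3) · σ(219/3) = 3 · 74 = 222
  d = 73: Id(73) · σ(219/73) = 73 · 4 = 292
  d = 219: Id(219) · σ(219/219) = 219 · 1 = 219
Summing: (Id * σ)(219) = 296 + 222 + 292 + 219 = 1029.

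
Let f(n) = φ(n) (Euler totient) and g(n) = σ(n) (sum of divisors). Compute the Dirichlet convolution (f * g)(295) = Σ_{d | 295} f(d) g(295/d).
(φ * σ)(295) = 1180

Divisors of 295: [1, 5, 59, 295]. For each d | 295:
  d = 1: φ(1) · σ(295/1) = 1 · 360 = 360
  d = 5: φ(5) · σ(295/5) = 4 · 60 = 240
  d = 59: φ(59) · σ(295/59) = 58 · 6 = 348
  d = 295: φ(295) · σ(295/295) = 232 · 1 = 232
Summing: (φ * σ)(295) = 360 + 240 + 348 + 232 = 1180.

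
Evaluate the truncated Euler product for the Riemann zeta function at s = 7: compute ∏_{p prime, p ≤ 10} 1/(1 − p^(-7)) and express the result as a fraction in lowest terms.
∏ = 375226779375000/372119874050737

The primes p ≤ 10 are [2, 3, 5, 7]. For each prime, (1 − 1/p^7)^(-1) = p^7 / (p^7 − 1). The product is (1 − 1/2^7)^(-1), (1 − 1/3^7)^(-1), (1 − 1/5^7)^(-1), (1 − 1/7^7)^(-1) = ∏ p^7 / (p^7 − 1) = 375226779375000/372119874050737.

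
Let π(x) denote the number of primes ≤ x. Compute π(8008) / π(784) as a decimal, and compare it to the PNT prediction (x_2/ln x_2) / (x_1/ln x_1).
π(8008)/π(784) = 1007/137 ≈ 7.3504;  PNT prediction ≈ 7.5735.

π(784) = 137 and π(8008) = 1007, so π(8008)/π(784) ≈ 7.3504. The PNT-predicted ratio is (8008/ln(8008)) / (784/ln(784)) ≈ 7.5735. The two agree to within a few percent, as expected.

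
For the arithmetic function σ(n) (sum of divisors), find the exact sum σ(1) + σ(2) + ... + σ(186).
Σ_{n ≤ 186} σ(n) = 28558

Compute σ(n) for each 1 ≤ n ≤ 186: σ(1) = 1, σ(2) = 3, σ(3) = 4, σ(4) = 7, σ(5) = 6, σ(6) = 12, σ(7) = 8, σ(8) = 15, σ(9) = 13, σ(10) = 18, σ(11) = 12, σ(12) = 28, σ(13) = 14, σ(14) = 24, σ(15) = 24, σ(16) = 31, σ(17) = 18, σ(18) = 39, σ(19) = 20, σ(20) = 42, σ(21) = 32, σ(22) = 36, σ(23) = 24, σ(24) = 60, σ(25) = 31, σ(26) = 42, σ(27) = 40, σ(28) = 56, σ(29) = 30, σ(30) = 72, σ(31) = 32, σ(32) = 63, σ(33) = 48, σ(34) = 54, σ(35) = 48, σ(36) = 91, σ(37) = 38, σ(38) = 60, σ(39) = 56, σ(40) = 90, σ(41) = 42, σ(42) = 96, σ(43) = 44, σ(44) = 84, σ(45) = 78, σ(46) = 72, σ(47) = 48, σ(48) = 124, σ(49) = 57, σ(50) = 93, σ(51) = 72, σ(52) = 98, σ(53) = 54, σ(54) = 120, σ(55) = 72, σ(56) = 120, σ(57) = 80, σ(58) = 90, σ(59) = 60, σ(60) = 168, σ(61) = 62, σ(62) = 96, σ(63) = 104, σ(64) = 127, σ(65) = 84, σ(66) = 144, σ(67) = 68, σ(68) = 126, σ(69) = 96, σ(70) = 144, σ(71) = 72, σ(72) = 195, σ(73) = 74, σ(74) = 114, σ(75) = 124, σ(76) = 140, σ(77) = 96, σ(78) = 168, σ(79) = 80, σ(80) = 186, σ(81) = 121, σ(82) = 126, σ(83) = 84, σ(84) = 224, σ(85) = 108, σ(86) = 132, σ(87) = 120, σ(88) = 180, σ(89) = 90, σ(90) = 234, σ(91) = 112, σ(92) = 168, σ(93) = 128, σ(94) = 144, σ(95) = 120, σ(96) = 252, σ(97) = 98, σ(98) = 171, σ(99) = 156, σ(100) = 217, σ(101) = 102, σ(102) = 216, σ(103) = 104, σ(104) = 210, σ(105) = 192, σ(106) = 162, σ(107) = 108, σ(108) = 280, σ(109) = 110, σ(110) = 216, σ(111) = 152, σ(112) = 248, σ(113) = 114, σ(114) = 240, σ(115) = 144, σ(116) = 210, σ(117) = 182, σ(118) = 180, σ(119) = 144, σ(120) = 360, σ(121) = 133, σ(122) = 186, σ(123) = 168, σ(124) = 224, σ(125) = 156, σ(126) = 312, σ(127) = 128, σ(128) = 255, σ(129) = 176, σ(130) = 252, σ(131) = 132, σ(132) = 336, σ(133) = 160, σ(134) = 204, σ(135) = 240, σ(136) = 270, σ(137) = 138, σ(138) = 288, σ(139) = 140, σ(140) = 336, σ(141) = 192, σ(142) = 216, σ(143) = 168, σ(144) = 403, σ(145) = 180, σ(146) = 222, σ(147) = 228, σ(148) = 266, σ(149) = 150, σ(150) = 372, σ(151) = 152, σ(152) = 300, σ(153) = 234, σ(154) = 288, σ(155) = 192, σ(156) = 392, σ(157) = 158, σ(158) = 240, σ(159) = 216, σ(160) = 378, σ(161) = 192, σ(162) = 363, σ(163) = 164, σ(164) = 294, σ(165) = 288, σ(166) = 252, σ(167) = 168, σ(168) = 480, σ(169) = 183, σ(170) = 324, σ(171) = 260, σ(172) = 308, σ(173) = 174, σ(174) = 360, σ(175) = 248, σ(176) = 372, σ(177) = 240, σ(178) = 270, σ(179) = 180, σ(180) = 546, σ(181) = 182, σ(182) = 336, σ(183) = 248, σ(184) = 360, σ(185) = 228, σ(186) = 384. Summing all 186 values: 28558. (Average order: Σ_{n ≤ x} σ(n) ~ (π²/12) x². For x = 186, (π²/12)·186² ≈ 28454.07.)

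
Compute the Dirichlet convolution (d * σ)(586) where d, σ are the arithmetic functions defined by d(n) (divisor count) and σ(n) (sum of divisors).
(d * σ)(586) = 1480

Divisors of 586: [1, 2, 293, 586]. For each d | 586:
  d = 1: d(1) · σ(586/1) = 1 · 882 = 882
  d = 2: d(2) · σ(586/2) = 2 · 294 = 588
  d = 293: d(293) · σ(586/293) = 2 · 3 = 6
  d = 586: d(586) · σ(586/586) = 4 · 1 = 4
Summing: (d * σ)(586) = 882 + 588 + 6 + 4 = 1480.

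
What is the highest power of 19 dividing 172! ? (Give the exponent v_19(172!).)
v_19(172!) = 9

Legendre's formula: v_p(n!) = Σ_{k ≥ 1} ⌊n / p^k⌋. For p = 19, n = 172, the terms are:
  ⌊172/19^1⌋ = ⌊172/19⌋ = 9
(the next term ⌊172/19^2⌋ = 0, terminating the sum). Summing: v_19(172!) = 9 = 9.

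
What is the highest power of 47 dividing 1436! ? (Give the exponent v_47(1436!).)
v_47(1436!) = 30

Legendre's formula: v_p(n!) = Σ_{k ≥ 1} ⌊n / p^k⌋. For p = 47, n = 1436, the terms are:
  ⌊1436/47^1⌋ = ⌊1436/47⌋ = 30
(the next term ⌊1436/47^2⌋ = 0, terminating the sum). Summing: v_47(1436!) = 30 = 30.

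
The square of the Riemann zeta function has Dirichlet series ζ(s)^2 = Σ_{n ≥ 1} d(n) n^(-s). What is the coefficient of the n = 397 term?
d(397) = 2

ζ(s)^2 = (Σ 1/m^s)(Σ 1/k^s). The coefficient of 1/n^s in the product is the number of ordered pairs (m, k) with mk = n, which equals d(n). For n = 397, divisors are [1, 397], so d(397) = 2.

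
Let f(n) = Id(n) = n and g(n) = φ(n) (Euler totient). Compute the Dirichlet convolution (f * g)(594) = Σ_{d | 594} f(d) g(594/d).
(Id * φ)(594) = 5103

Divisors of 594: [1, 2, 3, 6, 9, 11, 18, 22, 27, 33, 54, 66, 99, 198, 297, 594]. For each d | 594:
  d = 1: Id(1) · φ(594/1) = 1 · 180 = 180
  d = 2: Id(2) · φ(594/2) = 2 · 180 = 360
  d = 3: Id(3) · φ(594/3) = 3 · 60 = 180
  d = 6: Id(6) · φ(594/6) = 6 · 60 = 360
  d = 9: Id(9) · φ(594/9) = 9 · 20 = 180
  d = 11: Id(11) · φ(594/11) = 11 · 18 = 198
  d = 18: Id(18) · φ(594/18) = 18 · 20 = 360
  d = 22: Id(22) · φ(594/22) = 22 · 18 = 396
  d = 27: Id(27) · φ(594/27) = 27 · 10 = 270
  d = 33: Id(33) · φ(594/33) = 33 · 6 = 198
  d = 54: Id(54) · φ(594/54) = 54 · 10 = 540
  d = 66: Id(66) · φ(594/66) = 66 · 6 = 396
  d = 99: Id(99) · φ(594/99) = 99 · 2 = 198
  d = 198: Id(198) · φ(594/198) = 198 · 2 = 396
  d = 297: Id(297) · φ(594/297) = 297 · 1 = 297
  d = 594: Id(594) · φ(594/594) = 594 · 1 = 594
Summing: (Id * φ)(594) = 180 + 360 + 180 + 360 + 180 + 198 + 360 + 396 + 270 + 198 + 540 + 396 + 198 + 396 + 297 + 594 = 5103.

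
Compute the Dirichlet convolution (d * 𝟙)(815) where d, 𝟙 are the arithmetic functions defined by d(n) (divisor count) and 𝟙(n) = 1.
(d * 𝟙)(815) = 9

Divisors of 815: [1, 5, 163, 815]. For each d | 815:
  d = 1: d(1) · 𝟙(815/1) = 1 · 1 = 1
  d = 5: d(5) · 𝟙(815/5) = 2 · 1 = 2
  d = 163: d(163) · 𝟙(815/163) = 2 · 1 = 2
  d = 815: d(815) · 𝟙(815/815) = 4 · 1 = 4
Summing: (d * 𝟙)(815) = 1 + 2 + 2 + 4 = 9.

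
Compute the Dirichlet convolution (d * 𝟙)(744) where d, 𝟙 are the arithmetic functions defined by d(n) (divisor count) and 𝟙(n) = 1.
(d * 𝟙)(744) = 90

Divisors of 744: [1, 2, 3, 4, 6, 8, 12, 24, 31, 62, 93, 124, 186, 248, 372, 744]. For each d | 744:
  d = 1: d(1) · 𝟙(744/1) = 1 · 1 = 1
  d = 2: d(2) · 𝟙(744/2) = 2 · 1 = 2
  d = 3: d(3) · 𝟙(744/3) = 2 · 1 = 2
  d = 4: d(4) · 𝟙(744/4) = 3 · 1 = 3
  d = 6: d(6) · 𝟙(744/6) = 4 · 1 = 4
  d = 8: d(8) · 𝟙(744/8) = 4 · 1 = 4
  d = 12: d(12) · 𝟙(744/12) = 6 · 1 = 6
  d = 24: d(24) · 𝟙(744/24) = 8 · 1 = 8
  d = 31: d(31) · 𝟙(744/31) = 2 · 1 = 2
  d = 62: d(62) · 𝟙(744/62) = 4 · 1 = 4
  d = 93: d(93) · 𝟙(744/93) = 4 · 1 = 4
  d = 124: d(124) · 𝟙(744/124) = 6 · 1 = 6
  d = 186: d(186) · 𝟙(744/186) = 8 · 1 = 8
  d = 248: d(248) · 𝟙(744/248) = 8 · 1 = 8
  d = 372: d(372) · 𝟙(744/372) = 12 · 1 = 12
  d = 744: d(744) · 𝟙(744/744) = 16 · 1 = 16
Summing: (d * 𝟙)(744) = 1 + 2 + 2 + 3 + 4 + 4 + 6 + 8 + 2 + 4 + 4 + 6 + 8 + 8 + 12 + 16 = 90.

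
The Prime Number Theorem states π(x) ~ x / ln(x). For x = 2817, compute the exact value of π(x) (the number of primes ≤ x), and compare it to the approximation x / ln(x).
π(2817) = 409;  x/ln(x) ≈ 354.63;  relative error ≈ 13.29%.

Directly count primes up to 2817: π(2817) = 409. The PNT approximation gives 2817/ln(2817) ≈ 2817/7.94343 ≈ 354.63. Relative error (π(x) − x/ln(x)) / π(x) ≈ 13.29%; the approximation is known to undercount slightly (Li(x) is a better estimate).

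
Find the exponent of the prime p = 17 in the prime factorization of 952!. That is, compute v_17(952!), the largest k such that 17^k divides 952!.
v_17(952!) = 59

Legendre's formula: v_p(n!) = Σ_{k ≥ 1} ⌊n / p^k⌋. For p = 17, n = 952, the terms are:
  ⌊952/17^1⌋ = ⌊952/17⌋ = 56
  ⌊952/17^2⌋ = ⌊952/289⌋ = 3
(the next term ⌊952/17^3⌋ = 0, terminating the sum). Summing: v_17(952!) = 56 + 3 = 59.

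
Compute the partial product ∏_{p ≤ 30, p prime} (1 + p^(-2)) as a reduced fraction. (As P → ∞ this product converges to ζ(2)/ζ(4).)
∏ = 98543133200000/65309612248881

The primes p ≤ 30 are [2, 3, 5, 7, 11, 13, 17, 19, 23, 29]. For each, (1 + 1/p^2) = (p^2 + 1)/p^2. Multiplying these fractions over p ∈ [2, 3, 5, 7, 11, 13, 17, 19, 23, 29] gives 98543133200000/65309612248881. (In the limit P → ∞ this tends to ζ(2)/ζ(4).)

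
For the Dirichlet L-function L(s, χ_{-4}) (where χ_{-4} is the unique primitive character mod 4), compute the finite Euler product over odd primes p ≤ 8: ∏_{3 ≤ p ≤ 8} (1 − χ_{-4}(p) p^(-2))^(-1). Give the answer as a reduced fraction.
∏ = 147/160

The odd primes p ≤ 8 are [3, 5, 7]. For each, χ(p) = 1 if p ≡ 1 mod 4, χ(p) = −1 if p ≡ 3 mod 4. Taking (1 − χ(p)/p^2)^(-1) = p^2/(p^2 − χ(p)): (1 − (-1)/3^2)^(-1) · (1 − (1)/5^2)^(-1) · (1 − (-1)/7^2)^(-1) = 147/160.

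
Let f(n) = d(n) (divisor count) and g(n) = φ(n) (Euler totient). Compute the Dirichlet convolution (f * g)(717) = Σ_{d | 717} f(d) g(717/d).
(d * φ)(717) = 960

Divisors of 717: [1, 3, 239, 717]. For each d | 717:
  d = 1: d(1) · φ(717/1) = 1 · 476 = 476
  d = 3: d(3) · φ(717/3) = 2 · 238 = 476
  d = 239: d(239) · φ(717/239) = 2 · 2 = 4
  d = 717: d(717) · φ(717/717) = 4 · 1 = 4
Summing: (d * φ)(717) = 476 + 476 + 4 + 4 = 960.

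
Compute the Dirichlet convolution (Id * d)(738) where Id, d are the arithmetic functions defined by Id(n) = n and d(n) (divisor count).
(Id * d)(738) = 3096

Divisors of 738: [1, 2, 3, 6, 9, 18, 41, 82, 123, 246, 369, 738]. For each d | 738:
  d = 1: Id(1) · d(738/1) = 1 · 12 = 12
  d = 2: Id(2) · d(738/2) = 2 · 6 = 12
  d = 3: Id(3) · d(738/3) = 3 · 8 = 24
  d = 6: Id(6) · d(738/6) = 6 · 4 = 24
  d = 9: Id(9) · d(738/9) = 9 · 4 = 36
  d = 18: Id(18) · d(738/18) = 18 · 2 = 36
  d = 41: Id(41) · d(738/41) = 41 · 6 = 246
  d = 82: Id(82) · d(738/82) = 82 · 3 = 246
  d = 123: Id(123) · d(738/123) = 123 · 4 = 492
  d = 246: Id(246) · d(738/246) = 246 · 2 = 492
  d = 369: Id(369) · d(738/369) = 369 · 2 = 738
  d = 738: Id(738) · d(738/738) = 738 · 1 = 738
Summing: (Id * d)(738) = 12 + 12 + 24 + 24 + 36 + 36 + 246 + 246 + 492 + 492 + 738 + 738 = 3096.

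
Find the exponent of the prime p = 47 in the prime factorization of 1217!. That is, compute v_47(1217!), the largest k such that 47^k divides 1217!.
v_47(1217!) = 25

Legendre's formula: v_p(n!) = Σ_{k ≥ 1} ⌊n / p^k⌋. For p = 47, n = 1217, the terms are:
  ⌊1217/47^1⌋ = ⌊1217/47⌋ = 25
(the next term ⌊1217/47^2⌋ = 0, terminating the sum). Summing: v_47(1217!) = 25 = 25.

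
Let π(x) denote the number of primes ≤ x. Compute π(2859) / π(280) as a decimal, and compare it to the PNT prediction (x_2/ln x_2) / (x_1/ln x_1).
π(2859)/π(280) = 415/59 ≈ 7.0339;  PNT prediction ≈ 7.2297.

π(280) = 59 and π(2859) = 415, so π(2859)/π(280) ≈ 7.0339. The PNT-predicted ratio is (2859/ln(2859)) / (280/ln(280)) ≈ 7.2297. The two agree to within a few percent, as expected.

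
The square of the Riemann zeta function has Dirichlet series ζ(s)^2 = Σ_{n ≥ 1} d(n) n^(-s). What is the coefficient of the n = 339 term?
d(339) = 4

ζ(s)^2 = (Σ 1/m^s)(Σ 1/k^s). The coefficient of 1/n^s in the product is the number of ordered pairs (m, k) with mk = n, which equals d(n). For n = 339, divisors are [1, 3, 113, 339], so d(339) = 4.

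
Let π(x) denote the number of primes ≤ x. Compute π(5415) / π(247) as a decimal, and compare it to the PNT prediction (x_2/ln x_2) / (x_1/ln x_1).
π(5415)/π(247) = 714/53 ≈ 13.4717;  PNT prediction ≈ 14.0495.

π(247) = 53 and π(5415) = 714, so π(5415)/π(247) ≈ 13.4717. The PNT-predicted ratio is (5415/ln(5415)) / (247/ln(247)) ≈ 14.0495. The two agree to within a few percent, as expected.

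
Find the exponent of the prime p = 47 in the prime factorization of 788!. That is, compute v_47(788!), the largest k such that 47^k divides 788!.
v_47(788!) = 16

Legendre's formula: v_p(n!) = Σ_{k ≥ 1} ⌊n / p^k⌋. For p = 47, n = 788, the terms are:
  ⌊788/47^1⌋ = ⌊788/47⌋ = 16
(the next term ⌊788/47^2⌋ = 0, terminating the sum). Summing: v_47(788!) = 16 = 16.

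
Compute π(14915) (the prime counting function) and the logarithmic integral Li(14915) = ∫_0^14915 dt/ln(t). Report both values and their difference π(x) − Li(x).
π(14915) = 1746;  Li(14915) ≈ 1767.78;  π(x) − Li(x) ≈ -21.78.

Direct count of primes ≤ 14915 gives π(14915) = 1746. Numerical evaluation of the logarithmic integral gives Li(14915) ≈ 1767.78. The difference π(x) − Li(x) ≈ -21.78 is typically negative for small/moderate x (Li(x) overestimates), though Littlewood's theorem shows this sign changes infinitely often.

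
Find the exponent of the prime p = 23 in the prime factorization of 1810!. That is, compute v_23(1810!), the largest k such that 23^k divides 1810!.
v_23(1810!) = 81

Legendre's formula: v_p(n!) = Σ_{k ≥ 1} ⌊n / p^k⌋. For p = 23, n = 1810, the terms are:
  ⌊1810/23^1⌋ = ⌊1810/23⌋ = 78
  ⌊1810/23^2⌋ = ⌊1810/529⌋ = 3
(the next term ⌊1810/23^3⌋ = 0, terminating the sum). Summing: v_23(1810!) = 78 + 3 = 81.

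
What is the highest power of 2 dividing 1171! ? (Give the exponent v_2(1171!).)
v_2(1171!) = 1166

Legendre's formula: v_p(n!) = Σ_{k ≥ 1} ⌊n / p^k⌋. For p = 2, n = 1171, the terms are:
  ⌊1171/2^1⌋ = ⌊1171/2⌋ = 585
  ⌊1171/2^2⌋ = ⌊1171/4⌋ = 292
  ⌊1171/2^3⌋ = ⌊1171/8⌋ = 146
  ⌊1171/2^4⌋ = ⌊1171/16⌋ = 73
  ⌊1171/2^5⌋ = ⌊1171/32⌋ = 36
  ⌊1171/2^6⌋ = ⌊1171/64⌋ = 18
  ⌊1171/2^7⌋ = ⌊1171/128⌋ = 9
  ⌊1171/2^8⌋ = ⌊1171/256⌋ = 4
  ⌊1171/2^9⌋ = ⌊1171/512⌋ = 2
  ⌊1171/2^10⌋ = ⌊1171/1024⌋ = 1
(the next term ⌊1171/2^11⌋ = 0, terminating the sum). Summing: v_2(1171!) = 585 + 292 + 146 + 73 + 36 + 18 + 9 + 4 + 2 + 1 = 1166.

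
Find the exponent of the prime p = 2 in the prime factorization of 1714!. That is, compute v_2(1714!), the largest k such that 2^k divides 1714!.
v_2(1714!) = 1708

Legendre's formula: v_p(n!) = Σ_{k ≥ 1} ⌊n / p^k⌋. For p = 2, n = 1714, the terms are:
  ⌊1714/2^1⌋ = ⌊1714/2⌋ = 857
  ⌊1714/2^2⌋ = ⌊1714/4⌋ = 428
  ⌊1714/2^3⌋ = ⌊1714/8⌋ = 214
  ⌊1714/2^4⌋ = ⌊1714/16⌋ = 107
  ⌊1714/2^5⌋ = ⌊1714/32⌋ = 53
  ⌊1714/2^6⌋ = ⌊1714/64⌋ = 26
  ⌊1714/2^7⌋ = ⌊1714/128⌋ = 13
  ⌊1714/2^8⌋ = ⌊1714/256⌋ = 6
  ⌊1714/2^9⌋ = ⌊1714/512⌋ = 3
  ⌊1714/2^10⌋ = ⌊1714/1024⌋ = 1
(the next term ⌊1714/2^11⌋ = 0, terminating the sum). Summing: v_2(1714!) = 857 + 428 + 214 + 107 + 53 + 26 + 13 + 6 + 3 + 1 = 1708.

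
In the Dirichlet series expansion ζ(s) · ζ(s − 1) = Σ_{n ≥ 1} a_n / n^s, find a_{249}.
σ(249) = 336

In the product (Σ m^0/m^s)(Σ k / k^s) = Σ (Σ_{d | n} d) / n^s, the coefficient of 1/n^s is σ(n) = Σ_{d | n} d. For n = 249, divisors are [1, 3, 83, 249]; summing: σ(249) = 336.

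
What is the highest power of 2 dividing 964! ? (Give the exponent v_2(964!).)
v_2(964!) = 959

Legendre's formula: v_p(n!) = Σ_{k ≥ 1} ⌊n / p^k⌋. For p = 2, n = 964, the terms are:
  ⌊964/2^1⌋ = ⌊964/2⌋ = 482
  ⌊964/2^2⌋ = ⌊964/4⌋ = 241
  ⌊964/2^3⌋ = ⌊964/8⌋ = 120
  ⌊964/2^4⌋ = ⌊964/16⌋ = 60
  ⌊964/2^5⌋ = ⌊964/32⌋ = 30
  ⌊964/2^6⌋ = ⌊964/64⌋ = 15
  ⌊964/2^7⌋ = ⌊964/128⌋ = 7
  ⌊964/2^8⌋ = ⌊964/256⌋ = 3
  ⌊964/2^9⌋ = ⌊964/512⌋ = 1
(the next term ⌊964/2^10⌋ = 0, terminating the sum). Summing: v_2(964!) = 482 + 241 + 120 + 60 + 30 + 15 + 7 + 3 + 1 = 959.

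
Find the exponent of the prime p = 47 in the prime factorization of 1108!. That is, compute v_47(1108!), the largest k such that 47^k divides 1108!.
v_47(1108!) = 23

Legendre's formula: v_p(n!) = Σ_{k ≥ 1} ⌊n / p^k⌋. For p = 47, n = 1108, the terms are:
  ⌊1108/47^1⌋ = ⌊1108/47⌋ = 23
(the next term ⌊1108/47^2⌋ = 0, terminating the sum). Summing: v_47(1108!) = 23 = 23.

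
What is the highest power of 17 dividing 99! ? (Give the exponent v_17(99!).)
v_17(99!) = 5

Legendre's formula: v_p(n!) = Σ_{k ≥ 1} ⌊n / p^k⌋. For p = 17, n = 99, the terms are:
  ⌊99/17^1⌋ = ⌊99/17⌋ = 5
(the next term ⌊99/17^2⌋ = 0, terminating the sum). Summing: v_17(99!) = 5 = 5.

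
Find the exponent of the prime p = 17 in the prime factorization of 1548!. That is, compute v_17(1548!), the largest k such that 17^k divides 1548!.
v_17(1548!) = 96

Legendre's formula: v_p(n!) = Σ_{k ≥ 1} ⌊n / p^k⌋. For p = 17, n = 1548, the terms are:
  ⌊1548/17^1⌋ = ⌊1548/17⌋ = 91
  ⌊1548/17^2⌋ = ⌊1548/289⌋ = 5
(the next term ⌊1548/17^3⌋ = 0, terminating the sum). Summing: v_17(1548!) = 91 + 5 = 96.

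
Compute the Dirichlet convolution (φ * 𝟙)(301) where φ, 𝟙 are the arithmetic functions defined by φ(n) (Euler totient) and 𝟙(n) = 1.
(φ * 𝟙)(301) = 301

Divisors of 301: [1, 7, 43, 301]. For each d | 301:
  d = 1: φ(1) · 𝟙(301/1) = 1 · 1 = 1
  d = 7: φ(7) · 𝟙(301/7) = 6 · 1 = 6
  d = 43: φ(43) · 𝟙(301/43) = 42 · 1 = 42
  d = 301: φ(301) · 𝟙(301/301) = 252 · 1 = 252
Summing: (φ * 𝟙)(301) = 1 + 6 + 42 + 252 = 301.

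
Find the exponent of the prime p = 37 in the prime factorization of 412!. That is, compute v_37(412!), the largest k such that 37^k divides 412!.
v_37(412!) = 11

Legendre's formula: v_p(n!) = Σ_{k ≥ 1} ⌊n / p^k⌋. For p = 37, n = 412, the terms are:
  ⌊412/37^1⌋ = ⌊412/37⌋ = 11
(the next term ⌊412/37^2⌋ = 0, terminating the sum). Summing: v_37(412!) = 11 = 11.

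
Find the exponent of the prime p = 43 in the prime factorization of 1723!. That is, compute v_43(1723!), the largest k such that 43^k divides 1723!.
v_43(1723!) = 40

Legendre's formula: v_p(n!) = Σ_{k ≥ 1} ⌊n / p^k⌋. For p = 43, n = 1723, the terms are:
  ⌊1723/43^1⌋ = ⌊1723/43⌋ = 40
(the next term ⌊1723/43^2⌋ = 0, terminating the sum). Summing: v_43(1723!) = 40 = 40.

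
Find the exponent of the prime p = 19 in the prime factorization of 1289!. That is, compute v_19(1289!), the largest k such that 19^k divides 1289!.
v_19(1289!) = 70

Legendre's formula: v_p(n!) = Σ_{k ≥ 1} ⌊n / p^k⌋. For p = 19, n = 1289, the terms are:
  ⌊1289/19^1⌋ = ⌊1289/19⌋ = 67
  ⌊1289/19^2⌋ = ⌊1289/361⌋ = 3
(the next term ⌊1289/19^3⌋ = 0, terminating the sum). Summing: v_19(1289!) = 67 + 3 = 70.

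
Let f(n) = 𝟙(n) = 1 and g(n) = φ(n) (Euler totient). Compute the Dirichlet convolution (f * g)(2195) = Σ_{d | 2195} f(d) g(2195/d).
(𝟙 * φ)(2195) = 2195

Divisors of 2195: [1, 5, 439, 2195]. For each d | 2195:
  d = 1: 𝟙(1) · φ(2195/1) = 1 · 1752 = 1752
  d = 5: 𝟙(5) · φ(2195/5) = 1 · 438 = 438
  d = 439: 𝟙(439) · φ(2195/439) = 1 · 4 = 4
  d = 2195: 𝟙(2195) · φ(2195/2195) = 1 · 1 = 1
Summing: (𝟙 * φ)(2195) = 1752 + 438 + 4 + 1 = 2195.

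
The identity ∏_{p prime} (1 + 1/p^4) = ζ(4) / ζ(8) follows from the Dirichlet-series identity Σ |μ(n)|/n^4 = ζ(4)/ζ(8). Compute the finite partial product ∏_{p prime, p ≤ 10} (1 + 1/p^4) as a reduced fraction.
∏ = 262011361/243101250

The primes p ≤ 10 are [2, 3, 5, 7]. For each, (1 + 1/p^4) = (p^4 + 1)/p^4. Multiplying these fractions over p ∈ [2, 3, 5, 7] gives 262011361/243101250. (In the limit P → ∞ this tends to ζ(4)/ζ(8).)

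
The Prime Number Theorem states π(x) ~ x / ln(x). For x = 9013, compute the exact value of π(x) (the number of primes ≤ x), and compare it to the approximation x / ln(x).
π(9013) = 1121;  x/ln(x) ≈ 989.74;  relative error ≈ 11.71%.

Directly count primes up to 9013: π(9013) = 1121. The PNT approximation gives 9013/ln(9013) ≈ 9013/9.10642 ≈ 989.74. Relative error (π(x) − x/ln(x)) / π(x) ≈ 11.71%; the approximation is known to undercount slightly (Li(x) is a better estimate).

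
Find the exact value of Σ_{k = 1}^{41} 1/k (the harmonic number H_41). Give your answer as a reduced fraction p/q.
H_41 = 85691034670497533/19914562703599200

Direct summation: H_41 = 1 + 1/2 + ... + 1/41. The least common denominator is lcm(1, ..., 41) = 219060189739591200; over this denominator the numerator is 219060189739591200 + 109530094869795600 + 73020063246530400 + 54765047434897800 + 43812037947918240 + 36510031623265200 + 31294312819941600 + 27382523717448900 + 24340021082176800 + 21906018973959120 + 19914562703599200 + 18255015811632600 + 16850783826122400 + 15647156409970800 + 14604012649306080 + 13691261858724450 + 12885893514093600 + 12170010541088400 + 11529483670504800 + 10953009486979560 + 10431437606647200 + 9957281351799600 + 9524356075634400 + 9127507905816300 + 8762407589583648 + 8425391913061200 + 8113340360725600 + 7823578204985400 + 7553799646192800 + 7302006324653040 + 7066457733535200 + 6845630929362225 + 6638187567866400 + 6442946757046800 + 6258862563988320 + 6085005270544200 + 5920545668637600 + 5764741835252400 + 5616927942040800 + 5476504743489780 + 5342931457063200 = 942601381375472863, so H_41 = 942601381375472863/219060189739591200; reducing by gcd(942601381375472863, 219060189739591200) = 11 gives 85691034670497533/19914562703599200 ≈ 4.30293. (The PNT-adjacent estimate ln(41) + γ ≈ 4.29079 matches within O(1/n).)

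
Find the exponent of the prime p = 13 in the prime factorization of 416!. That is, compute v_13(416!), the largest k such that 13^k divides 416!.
v_13(416!) = 34

Legendre's formula: v_p(n!) = Σ_{k ≥ 1} ⌊n / p^k⌋. For p = 13, n = 416, the terms are:
  ⌊416/13^1⌋ = ⌊416/13⌋ = 32
  ⌊416/13^2⌋ = ⌊416/169⌋ = 2
(the next term ⌊416/13^3⌋ = 0, terminating the sum). Summing: v_13(416!) = 32 + 2 = 34.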